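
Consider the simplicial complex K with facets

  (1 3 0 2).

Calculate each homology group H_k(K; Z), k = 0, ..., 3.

H_0 ≅ Z,  H_1 = 0,  H_2 = 0,  H_3 = 0.

Fix the vertex order 0 < 1 < 2 < 3 and write every simplex with vertices in increasing order. Then dim K = 3 and the simplices of K are:

  0-simplices (4): [0], [1], [2], [3]
  1-simplices (6): [0,1], [0,2], [0,3], [1,2], [1,3], [2,3]
  2-simplices (4): [0,1,2], [0,1,3], [0,2,3], [1,2,3]
  3-simplices (1): [0,1,2,3]

so the chain groups are C_0 ≅ Z^4, C_1 ≅ Z^6, C_2 ≅ Z^4, C_3 ≅ Z^1.

Boundary ∂_1: C_1 → C_0 sends each edge [p,q] (with p < q) to q − p.
As a 4×6 matrix over Z this has rank 3, with invariant factors (1,1,1).

The boundary map ∂_2: C_2 → C_1 maps a triangle to the signed sum of its edges. For instance
  ∂[0,1,3] = [1,3] − [0,3] + [0,1],
  ∂[1,2,3] = [2,3] − [1,3] + [1,2].
As a 6×4 matrix over Z this has rank 3, with invariant factors (1,1,1).

∂_3: C_3 → C_2 sends each 3-simplex σ to the alternating sum Σ_i (−1)^i (σ with its i-th vertex removed). For instance
  ∂[0,1,2,3] = [1,2,3] − [0,2,3] + [0,1,3] − [0,1,2].
The 4×1 boundary matrix has rank 1 and Smith normal form diag(1).

Reading off H_k = ker ∂_k / im ∂_{k+1}:

  H_0: rank C_0 − rank ∂_1 = 4 − 3 = 1, and the invariant factors of ∂_1 are all 1, so H_0 = Z.
  H_1: rank ker ∂_1 − rank ∂_2 = (6 − 3) − 3 = 0, and the invariant factors of ∂_2 are all 1, so H_1 = 0.
  H_2: rank ker ∂_2 − rank ∂_3 = (4 − 3) − 1 = 0, and the invariant factors of ∂_3 are all 1, so H_2 = 0.
  H_3: rank ker ∂_3 − rank ∂_4 = (1 − 1) − 0 = 0, and there is no ∂_4, so H_3 = 0.

As a check, the Euler characteristic is 4 − 6 + 4 − 1 = 1, which agrees with 1 − 0 + 0 − 0 = 1.
(K is a triangulation of the 3-simplex.)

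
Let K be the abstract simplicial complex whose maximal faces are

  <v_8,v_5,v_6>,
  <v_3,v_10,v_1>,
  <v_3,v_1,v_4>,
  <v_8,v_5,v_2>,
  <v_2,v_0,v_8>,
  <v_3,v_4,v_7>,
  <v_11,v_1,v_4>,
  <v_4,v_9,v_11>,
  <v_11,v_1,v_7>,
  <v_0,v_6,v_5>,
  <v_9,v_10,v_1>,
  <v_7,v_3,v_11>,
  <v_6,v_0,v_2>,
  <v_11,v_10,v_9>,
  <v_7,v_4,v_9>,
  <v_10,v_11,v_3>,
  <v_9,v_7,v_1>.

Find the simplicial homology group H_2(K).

H_2 = 0.

Take the total order v_0 < v_1 < v_2 < v_3 < v_4 < v_5 < v_6 < v_7 < v_8 < v_9 < v_10 < v_11 on the vertex set. Then K (dimension 2) consists of the simplices:

  0-simplices (12): [v_0], [v_1], [v_2], [v_3], [v_4], [v_5], [v_6], [v_7], [v_8], [v_9], [v_10], [v_11]
  1-simplices (28): (28 of them)
  2-simplices (17): (17 of them)

Hence C_0 ≅ Z^12, C_1 ≅ Z^28, C_2 ≅ Z^17.

Boundary ∂_1: C_1 → C_0 maps an edge to its endpoints' difference, ∂[p,q] = q − p. For instance
  ∂[v_6,v_8] = [v_8] − [v_6].
As a 12×28 matrix over Z this has rank 10, with invariant factors (1,1,1,1,1,1,1,1,1,1).

The boundary map ∂_2: C_2 → C_1 maps a triangle to the signed sum of its edges. For instance
  ∂[v_3,v_7,v_11] = [v_7,v_11] − [v_3,v_11] + [v_3,v_7],
  ∂[v_2,v_5,v_8] = [v_5,v_8] − [v_2,v_8] + [v_2,v_5].
This gives a 28×17 integer matrix of rank 17; reducing to Smith normal form yields diagonal entries (1,1,1,1,1,1,1,1,1,1,1,1,1,1,1,1,2).

From H_k ≅ ker(∂_k) / im(∂_{k+1}) we obtain:

  H_2: rank ker ∂_2 − rank ∂_3 = (17 − 17) − 0 = 0, and there is no ∂_3, so H_2 = 0.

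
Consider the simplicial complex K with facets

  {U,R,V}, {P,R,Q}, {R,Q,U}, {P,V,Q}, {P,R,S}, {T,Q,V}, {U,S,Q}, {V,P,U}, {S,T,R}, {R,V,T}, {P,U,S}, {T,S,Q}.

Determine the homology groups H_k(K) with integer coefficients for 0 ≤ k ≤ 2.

H_0 ≅ Z,  H_1 ≅ Z/2,  H_2 = 0.

Take the total order P < Q < R < S < T < U < V on the vertex set. Then K (dimension 2) consists of the simplices:

  0-simplices (7): P, Q, R, S, T, U, V
  1-simplices (18): PQ, PR, PS, PU, PV, QR, QS, QT, QU, QV, RS, RT, RU, RV, ST, SU, TV, UV
  2-simplices (12): PQR, PQV, PRS, PSU, PUV, QRU, QST, QSU, QTV, RST, RTV, RUV

Hence C_0 ≅ Z^7, C_1 ≅ Z^18, C_2 ≅ Z^12.

∂_1: C_1 → C_0 sends each edge [p,q] (with p < q) to q − p.
As a 7×18 matrix over Z this has rank 6, with invariant factors (1,1,1,1,1,1).

The boundary map ∂_2: C_2 → C_1 sends each 2-simplex [p,q,r] to [q,r] − [p,r] + [p,q]. For instance
  ∂PSU = SU − PU + PS,
  ∂QTV = TV − QV + QT.
The 18×12 boundary matrix has rank 12 and Smith normal form diag(1,1,1,1,1,1,1,1,1,1,1,2).

Computing H_k = (kernel of ∂_k) / (image of ∂_{k+1}):

  H_0: rank C_0 − rank ∂_1 = 7 − 6 = 1, and the invariant factors of ∂_1 are all 1, so H_0 = Z.
  H_1: rank ker ∂_1 − rank ∂_2 = (18 − 6) − 12 = 0, and ∂_2 has invariant factor 2 > 1, so H_1 = Z/2.
  H_2: rank ker ∂_2 − rank ∂_3 = (12 − 12) − 0 = 0, and there is no ∂_3, so H_2 = 0.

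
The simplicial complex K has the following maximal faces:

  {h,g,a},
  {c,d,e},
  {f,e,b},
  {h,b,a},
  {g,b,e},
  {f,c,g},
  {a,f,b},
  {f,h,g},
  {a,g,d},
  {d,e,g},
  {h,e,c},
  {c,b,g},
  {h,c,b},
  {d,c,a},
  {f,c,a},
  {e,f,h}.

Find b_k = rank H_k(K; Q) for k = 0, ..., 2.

We work with the vertex ordering a < b < c < d < e < f < g < h. The simplices of K, each written with vertices in increasing order, are:

  0-simplices (8): a, b, c, d, e, f, g, h
  1-simplices (24): ab, ac, ad, af, ag, ah, bc, be, bf, bg, bh, cd, ce, cf, cg, ch, de, dg, ef, eg, eh, fg, fh, gh
  2-simplices (16): abf, abh, acd, acf, adg, agh, bcg, bch, bef, beg, cde, ceh, cfg, deg, efh, fgh

Hence C_0 ≅ Z^8, C_1 ≅ Z^24, C_2 ≅ Z^16.

The boundary map ∂_1: C_1 → C_0 sends each edge [p,q] (with p < q) to q − p.
As a 8×24 matrix over Z this has rank 7, with invariant factors (1,1,1,1,1,1,1).

Boundary ∂_2: C_2 → C_1 maps a triangle to the signed sum of its edges. For instance
  ∂cde = de − ce + cd,
  ∂efh = fh − eh + ef.
This gives a 24×16 integer matrix of rank 15; reducing to Smith normal form yields diagonal entries (1,1,1,1,1,1,1,1,1,1,1,1,1,1,1).

Reading off H_k = ker ∂_k / im ∂_{k+1}:

  H_0: rank C_0 − rank ∂_1 = 8 − 7 = 1, and the invariant factors of ∂_1 are all 1, so H_0 = Z.
  H_1: rank ker ∂_1 − rank ∂_2 = (24 − 7) − 15 = 2, and the invariant factors of ∂_2 are all 1, so H_1 = Z^2.
  H_2: rank ker ∂_2 − rank ∂_3 = (16 − 15) − 0 = 1, and there is no ∂_3, so H_2 = Z.

As a check, the Euler characteristic is 8 − 24 + 16 = 0, which agrees with 1 − 2 + 1 = 0.

Hence the Betti numbers are b_0 = 1, b_1 = 2, b_2 = 1.

b_0 = 1, b_1 = 2, b_2 = 1.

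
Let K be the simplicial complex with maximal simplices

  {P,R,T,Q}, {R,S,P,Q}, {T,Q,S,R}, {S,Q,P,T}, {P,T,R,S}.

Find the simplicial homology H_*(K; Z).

H_0 ≅ Z,  H_1 = 0,  H_2 = 0,  H_3 ≅ Z.

We work with the vertex ordering P < Q < R < S < T. The simplices of K, each written with vertices in increasing order, are:

  0-simplices (5): P, Q, R, S, T
  1-simplices (10): PQ, PR, PS, PT, QR, QS, QT, RS, RT, ST
  2-simplices (10): PQR, PQS, PQT, PRS, PRT, PST, QRS, QRT, QST, RST
  3-simplices (5): PQRS, PQRT, PQST, PRST, QRST

giving chain groups C_0 ≅ Z^5, C_1 ≅ Z^10, C_2 ≅ Z^10, C_3 ≅ Z^5.

The boundary map ∂_1: C_1 → C_0 is given by ∂[p,q] = [q] − [p].
The resulting 5×10 matrix has rank 4, and its Smith normal form has invariant factors (1,1,1,1).

The boundary map ∂_2: C_2 → C_1 sends each 2-simplex [p,q,r] to [q,r] − [p,r] + [p,q]. For instance
  ∂PQS = QS − PS + PQ,
  ∂PRT = RT − PT + PR.
The 10×10 boundary matrix has rank 6 and Smith normal form diag(1,1,1,1,1,1).

Boundary ∂_3: C_3 → C_2 sends each 3-simplex σ to the alternating sum Σ_i (−1)^i (σ with its i-th vertex removed). For instance
  ∂PQST = QST − PST + PQT − PQS,
  ∂PQRT = QRT − PRT + PQT − PQR.
As a 10×5 matrix over Z this has rank 4, with invariant factors (1,1,1,1).

Reading off H_k = ker ∂_k / im ∂_{k+1}:

  H_0: rank C_0 − rank ∂_1 = 5 − 4 = 1, and the invariant factors of ∂_1 are all 1, so H_0 = Z.
  H_1: rank ker ∂_1 − rank ∂_2 = (10 − 4) − 6 = 0, and the invariant factors of ∂_2 are all 1, so H_1 = 0.
  H_2: rank ker ∂_2 − rank ∂_3 = (10 − 6) − 4 = 0, and the invariant factors of ∂_3 are all 1, so H_2 = 0.
  H_3: rank ker ∂_3 − rank ∂_4 = (5 − 4) − 0 = 1, and there is no ∂_4, so H_3 = Z.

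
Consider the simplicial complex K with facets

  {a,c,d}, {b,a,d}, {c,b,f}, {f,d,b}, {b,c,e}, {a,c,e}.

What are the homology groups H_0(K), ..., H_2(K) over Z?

Take the total order a < b < c < d < e < f on the vertex set. Then K (dimension 2) consists of the simplices:

  0-simplices (6): a, b, c, d, e, f
  1-simplices (12): ab, ac, ad, ae, bc, bd, be, bf, cd, ce, cf, df
  2-simplices (6): abd, acd, ace, bce, bcf, bdf

giving chain groups C_0 ≅ Z^6, C_1 ≅ Z^12, C_2 ≅ Z^6.

Boundary ∂_1: C_1 → C_0 maps an edge to its endpoints' difference, ∂[p,q] = q − p.
The resulting 6×12 matrix has rank 5, and its Smith normal form has invariant factors (1,1,1,1,1).

Boundary ∂_2: C_2 → C_1 sends each 2-simplex [p,q,r] to [q,r] − [p,r] + [p,q]. For instance
  ∂bdf = df − bf + bd,
  ∂ace = ce − ae + ac.
The resulting 12×6 matrix has rank 6, and its Smith normal form has invariant factors (1,1,1,1,1,1).

From H_k ≅ ker(∂_k) / im(∂_{k+1}) we obtain:

  H_0: rank C_0 − rank ∂_1 = 6 − 5 = 1, and the invariant factors of ∂_1 are all 1, so H_0 = Z.
  H_1: rank ker ∂_1 − rank ∂_2 = (12 − 5) − 6 = 1, and the invariant factors of ∂_2 are all 1, so H_1 = Z.
  H_2: rank ker ∂_2 − rank ∂_3 = (6 − 6) − 0 = 0, and there is no ∂_3, so H_2 = 0.

H_0 = Z,  H_1 = Z,  H_2 = 0.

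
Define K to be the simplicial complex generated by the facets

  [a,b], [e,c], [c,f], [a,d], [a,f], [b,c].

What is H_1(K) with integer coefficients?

Take the total order a < b < c < d < e < f on the vertex set. Then K (dimension 1) consists of the simplices:

  0-simplices (6): a, b, c, d, e, f
  1-simplices (6): ab, ad, af, bc, ce, cf

so the chain groups are C_0 ≅ Z^6, C_1 ≅ Z^6.

The boundary map ∂_1: C_1 → C_0 is given by ∂[p,q] = [q] − [p].
The 6×6 boundary matrix has rank 5 and Smith normal form diag(1,1,1,1,1).

Reading off H_k = ker ∂_k / im ∂_{k+1}:

  H_1: rank ker ∂_1 − rank ∂_2 = (6 − 5) − 0 = 1, and there is no ∂_2, so H_1 ≅ Z.

H_1 = Z.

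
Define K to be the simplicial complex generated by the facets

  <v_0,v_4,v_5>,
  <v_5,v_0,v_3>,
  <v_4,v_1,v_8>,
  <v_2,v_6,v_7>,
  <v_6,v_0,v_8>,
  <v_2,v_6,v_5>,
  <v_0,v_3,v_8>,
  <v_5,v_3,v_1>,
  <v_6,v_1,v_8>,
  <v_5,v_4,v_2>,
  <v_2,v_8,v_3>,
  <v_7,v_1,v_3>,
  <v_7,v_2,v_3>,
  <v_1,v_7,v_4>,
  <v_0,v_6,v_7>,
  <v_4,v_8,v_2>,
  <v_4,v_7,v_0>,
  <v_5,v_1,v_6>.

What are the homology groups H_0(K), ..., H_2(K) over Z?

K has 9 vertices, 27 edges, 18 triangles.
rank ∂_0 = 0, rank ∂_1 = 8 ⇒ b_0 = 9 − 0 − 8 = 1; all invariant factors of ∂_1 are 1 so no torsion. So H_0 ≅ Z.
rank ∂_1 = 8, rank ∂_2 = 17 ⇒ b_1 = 27 − 8 − 17 = 2; all invariant factors of ∂_2 are 1 so no torsion. So H_1 ≅ Z^2.
rank ∂_2 = 17, rank ∂_3 = 0 ⇒ b_2 = 18 − 17 − 0 = 1. So H_2 ≅ Z.

H_0 ≅ Z,  H_1 ≅ Z^2,  H_2 ≅ Z.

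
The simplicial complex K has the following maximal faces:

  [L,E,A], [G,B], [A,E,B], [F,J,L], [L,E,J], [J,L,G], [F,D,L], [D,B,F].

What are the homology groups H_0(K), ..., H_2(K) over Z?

H_0 = Z,  H_1 = Z^2,  H_2 = 0.

We work with the vertex ordering A < B < D < E < F < G < J < L. The simplices of K, each written with vertices in increasing order, are:

  0-simplices (8): A, B, D, E, F, G, J, L
  1-simplices (16): AB, AE, AL, BD, BE, BF, BG, DF, DL, EJ, EL, FJ, FL, GJ, GL, JL
  2-simplices (7): ABE, AEL, BDF, DFL, EJL, FJL, GJL

so the chain groups are C_0 ≅ Z^8, C_1 ≅ Z^16, C_2 ≅ Z^7.

The boundary map ∂_1: C_1 → C_0 sends each edge [p,q] (with p < q) to q − p.
The resulting 8×16 matrix has rank 7, and its Smith normal form has invariant factors (1,1,1,1,1,1,1).

∂_2: C_2 → C_1 sends each 2-simplex [p,q,r] to [q,r] − [p,r] + [p,q]. For instance
  ∂ABE = BE − AE + AB,
  ∂EJL = JL − EL + EJ.
As a 16×7 matrix over Z this has rank 7, with invariant factors (1,1,1,1,1,1,1).

Now H_k = ker ∂_k / im ∂_{k+1}, so:

  H_0: rank C_0 − rank ∂_1 = 8 − 7 = 1, and the invariant factors of ∂_1 are all 1, so H_0 = Z.
  H_1: rank ker ∂_1 − rank ∂_2 = (16 − 7) − 7 = 2, and the invariant factors of ∂_2 are all 1, so H_1 = Z^2.
  H_2: rank ker ∂_2 − rank ∂_3 = (7 − 7) − 0 = 0, and there is no ∂_3, so H_2 = 0.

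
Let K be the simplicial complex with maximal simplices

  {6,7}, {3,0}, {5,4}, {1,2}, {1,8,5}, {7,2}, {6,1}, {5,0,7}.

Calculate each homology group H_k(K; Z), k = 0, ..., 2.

Fix the vertex order 0 < 1 < 2 < 3 < 4 < 5 < 6 < 7 < 8 and write every simplex with vertices in increasing order. Then dim K = 2 and the simplices of K are:

  0-simplices (9): [0], [1], [2], [3], [4], [5], [6], [7], [8]
  1-simplices (12): [0,3], [0,5], [0,7], [1,2], [1,5], [1,6], [1,8], [2,7], [4,5], [5,7], [5,8], [6,7]
  2-simplices (2): [0,5,7], [1,5,8]

Hence C_0 ≅ Z^9, C_1 ≅ Z^12, C_2 ≅ Z^2.

Boundary ∂_1: C_1 → C_0 maps an edge to its endpoints' difference, ∂[p,q] = q − p. For instance
  ∂[1,2] = [2] − [1].
The resulting 9×12 matrix has rank 8, and its Smith normal form has invariant factors (1,1,1,1,1,1,1,1).

∂_2: C_2 → C_1 acts by ∂[p,q,r] = [q,r] − [p,r] + [p,q]. For instance
  ∂[0,5,7] = [5,7] − [0,7] + [0,5],
  ∂[1,5,8] = [5,8] − [1,8] + [1,5].
As a 12×2 matrix over Z this has rank 2, with invariant factors (1,1).

Computing H_k = (kernel of ∂_k) / (image of ∂_{k+1}):

  H_0: rank C_0 − rank ∂_1 = 9 − 8 = 1, and the invariant factors of ∂_1 are all 1, so H_0 = Z.
  H_1: rank ker ∂_1 − rank ∂_2 = (12 − 8) − 2 = 2, and the invariant factors of ∂_2 are all 1, so H_1 = Z^2.
  H_2: rank ker ∂_2 − rank ∂_3 = (2 − 2) − 0 = 0, and there is no ∂_3, so H_2 = 0.

H_0 = Z,  H_1 = Z^2,  H_2 = 0.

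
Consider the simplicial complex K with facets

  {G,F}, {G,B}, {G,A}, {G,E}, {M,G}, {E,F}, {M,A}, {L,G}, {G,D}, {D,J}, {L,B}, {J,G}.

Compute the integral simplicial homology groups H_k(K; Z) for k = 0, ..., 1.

K has 9 vertices, 12 edges.
rank ∂_0 = 0, rank ∂_1 = 8 ⇒ b_0 = 9 − 0 − 8 = 1; all invariant factors of ∂_1 are 1 so no torsion. So H_0 ≅ Z.
rank ∂_1 = 8, rank ∂_2 = 0 ⇒ b_1 = 12 − 8 − 0 = 4. So H_1 ≅ Z^4.

H_0 ≅ Z,  H_1 ≅ Z^4.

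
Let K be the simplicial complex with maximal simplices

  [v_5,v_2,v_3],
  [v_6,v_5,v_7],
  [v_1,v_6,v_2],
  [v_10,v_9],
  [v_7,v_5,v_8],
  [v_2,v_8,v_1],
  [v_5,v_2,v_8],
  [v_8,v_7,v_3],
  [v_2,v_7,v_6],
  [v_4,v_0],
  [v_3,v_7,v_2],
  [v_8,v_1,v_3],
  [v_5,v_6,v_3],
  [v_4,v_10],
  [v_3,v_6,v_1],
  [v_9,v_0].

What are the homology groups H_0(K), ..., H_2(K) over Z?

H_0 = Z^2,  H_1 = Z ⊕ Z/2,  H_2 = 0.

K has 11 vertices, 22 edges, 12 triangles.
rank ∂_0 = 0, rank ∂_1 = 9 ⇒ b_0 = 11 − 0 − 9 = 2; all invariant factors of ∂_1 are 1 so no torsion. So H_0 ≅ Z^2.
rank ∂_1 = 9, rank ∂_2 = 12 ⇒ b_1 = 22 − 9 − 12 = 1; ∂_2 has invariant factor(s) [2] giving torsion. So H_1 ≅ Z ⊕ Z/2.
rank ∂_2 = 12, rank ∂_3 = 0 ⇒ b_2 = 12 − 12 − 0 = 0. So H_2 ≅ 0.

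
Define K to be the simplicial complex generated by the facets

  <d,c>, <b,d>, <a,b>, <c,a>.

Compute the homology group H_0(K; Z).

Take the total order a < b < c < d on the vertex set. Then K (dimension 1) consists of the simplices:

  0-simplices (4): a, b, c, d
  1-simplices (4): ab, ac, bd, cd

so the chain groups are C_0 ≅ Z^4, C_1 ≅ Z^4.

∂_1: C_1 → C_0 sends each edge [p,q] (with p < q) to q − p. For instance
  ∂ab = b − a.
As a 4×4 matrix over Z this has rank 3, with invariant factors (1,1,1).

Computing H_k = (kernel of ∂_k) / (image of ∂_{k+1}):

  H_0: rank C_0 − rank ∂_1 = 4 − 3 = 1, and the invariant factors of ∂_1 are all 1, so H_0 ≅ Z.

(K is a triangulation of the circle S^1.)

H_0 = Z.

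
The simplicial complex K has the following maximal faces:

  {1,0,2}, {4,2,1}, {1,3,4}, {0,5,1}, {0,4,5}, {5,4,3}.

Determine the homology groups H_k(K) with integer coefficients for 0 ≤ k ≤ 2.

H_0 = Z,  H_1 = Z,  H_2 = 0.

We work with the vertex ordering 0 < 1 < 2 < 3 < 4 < 5. The simplices of K, each written with vertices in increasing order, are:

  0-simplices (6): [0], [1], [2], [3], [4], [5]
  1-simplices (12): [0,1], [0,2], [0,4], [0,5], [1,2], [1,3], [1,4], [1,5], [2,4], [3,4], [3,5], [4,5]
  2-simplices (6): [0,1,2], [0,1,5], [0,4,5], [1,2,4], [1,3,4], [3,4,5]

giving chain groups C_0 ≅ Z^6, C_1 ≅ Z^12, C_2 ≅ Z^6.

∂_1: C_1 → C_0 is given by ∂[p,q] = [q] − [p].
As a 6×12 matrix over Z this has rank 5, with invariant factors (1,1,1,1,1).

∂_2: C_2 → C_1 sends each 2-simplex [p,q,r] to [q,r] − [p,r] + [p,q]. For instance
  ∂[0,1,2] = [1,2] − [0,2] + [0,1],
  ∂[3,4,5] = [4,5] − [3,5] + [3,4].
The resulting 12×6 matrix has rank 6, and its Smith normal form has invariant factors (1,1,1,1,1,1).

Now H_k = ker ∂_k / im ∂_{k+1}, so:

  H_0: rank C_0 − rank ∂_1 = 6 − 5 = 1, and the invariant factors of ∂_1 are all 1, so H_0 = Z.
  H_1: rank ker ∂_1 − rank ∂_2 = (12 − 5) − 6 = 1, and the invariant factors of ∂_2 are all 1, so H_1 = Z.
  H_2: rank ker ∂_2 − rank ∂_3 = (6 − 6) − 0 = 0, and there is no ∂_3, so H_2 = 0.

(K is a triangulation of the cylinder S^1 x I.)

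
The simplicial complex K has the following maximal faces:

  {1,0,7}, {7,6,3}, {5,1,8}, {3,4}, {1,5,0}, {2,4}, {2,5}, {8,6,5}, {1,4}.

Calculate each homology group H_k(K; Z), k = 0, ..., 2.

Take the total order 0 < 1 < 2 < 3 < 4 < 5 < 6 < 7 < 8 on the vertex set. Then K (dimension 2) consists of the simplices:

  0-simplices (9): [0], [1], [2], [3], [4], [5], [6], [7], [8]
  1-simplices (16): [0,1], [0,5], [0,7], [1,4], [1,5], [1,7], [1,8], [2,4], [2,5], [3,4], [3,6], [3,7], [5,6], [5,8], [6,7], [6,8]
  2-simplices (5): [0,1,5], [0,1,7], [1,5,8], [3,6,7], [5,6,8]

so the chain groups are C_0 ≅ Z^9, C_1 ≅ Z^16, C_2 ≅ Z^5.

The boundary map ∂_1: C_1 → C_0 is given by ∂[p,q] = [q] − [p].
The resulting 9×16 matrix has rank 8, and its Smith normal form has invariant factors (1,1,1,1,1,1,1,1).

The boundary map ∂_2: C_2 → C_1 acts by ∂[p,q,r] = [q,r] − [p,r] + [p,q]. For instance
  ∂[0,1,5] = [1,5] − [0,5] + [0,1],
  ∂[0,1,7] = [1,7] − [0,7] + [0,1].
The resulting 16×5 matrix has rank 5, and its Smith normal form has invariant factors (1,1,1,1,1).

Computing H_k = (kernel of ∂_k) / (image of ∂_{k+1}):

  H_0: rank C_0 − rank ∂_1 = 9 − 8 = 1, and the invariant factors of ∂_1 are all 1, so H_0 = Z.
  H_1: rank ker ∂_1 − rank ∂_2 = (16 − 8) − 5 = 3, and the invariant factors of ∂_2 are all 1, so H_1 = Z^3.
  H_2: rank ker ∂_2 − rank ∂_3 = (5 − 5) − 0 = 0, and there is no ∂_3, so H_2 = 0.

H_0 = Z,  H_1 = Z^3,  H_2 = 0.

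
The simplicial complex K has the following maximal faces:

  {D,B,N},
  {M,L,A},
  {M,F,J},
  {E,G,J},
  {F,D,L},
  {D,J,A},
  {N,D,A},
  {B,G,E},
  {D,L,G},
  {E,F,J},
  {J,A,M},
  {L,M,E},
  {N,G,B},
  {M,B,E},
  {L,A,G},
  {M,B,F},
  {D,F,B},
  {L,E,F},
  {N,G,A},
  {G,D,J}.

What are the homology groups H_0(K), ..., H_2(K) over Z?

Take the total order A < B < D < E < F < G < J < L < M < N on the vertex set. Then K (dimension 2) consists of the simplices:

  0-simplices (10): A, B, D, E, F, G, J, L, M, N
  1-simplices (30): AD, AG, AJ, AL, AM, AN, BD, BE, BF, BG, BM, BN, DF, DG, DJ, DL, DN, EF, EG, EJ, EL, EM, FJ, FL, FM, GJ, GL, GN, JM, LM
  2-simplices (20): ADJ, ADN, AGL, AGN, AJM, ALM, BDF, BDN, BEG, BEM, BFM, BGN, DFL, DGJ, DGL, EFJ, EFL, EGJ, ELM, FJM

giving chain groups C_0 ≅ Z^10, C_1 ≅ Z^30, C_2 ≅ Z^20.

∂_1: C_1 → C_0 sends each edge [p,q] (with p < q) to q − p. For instance
  ∂EJ = J − E.
The resulting 10×30 matrix has rank 9, and its Smith normal form has invariant factors (1,1,1,1,1,1,1,1,1).

∂_2: C_2 → C_1 maps a triangle to the signed sum of its edges. For instance
  ∂BDN = DN − BN + BD,
  ∂EFJ = FJ − EJ + EF.
The 30×20 boundary matrix has rank 20 and Smith normal form diag(1,1,1,1,1,1,1,1,1,1,1,1,1,1,1,1,1,1,1,2).

Reading off H_k = ker ∂_k / im ∂_{k+1}:

  H_0: rank C_0 − rank ∂_1 = 10 − 9 = 1, and the invariant factors of ∂_1 are all 1, so H_0 ≅ Z.
  H_1: rank ker ∂_1 − rank ∂_2 = (30 − 9) − 20 = 1, and ∂_2 has invariant factor 2 > 1, so H_1 ≅ Z × Z/2.
  H_2: rank ker ∂_2 − rank ∂_3 = (20 − 20) − 0 = 0, and there is no ∂_3, so H_2 ≅ 0.

(K is a triangulation of the Klein bottle.)

H_0 = Z,  H_1 = Z × Z/2,  H_2 = 0.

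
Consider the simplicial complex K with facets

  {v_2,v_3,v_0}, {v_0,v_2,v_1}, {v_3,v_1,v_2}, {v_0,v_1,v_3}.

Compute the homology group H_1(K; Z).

H_1 = 0.

We work with the vertex ordering v_0 < v_1 < v_2 < v_3. The simplices of K, each written with vertices in increasing order, are:

  0-simplices (4): [v_0], [v_1], [v_2], [v_3]
  1-simplices (6): [v_0,v_1], [v_0,v_2], [v_0,v_3], [v_1,v_2], [v_1,v_3], [v_2,v_3]
  2-simplices (4): [v_0,v_1,v_2], [v_0,v_1,v_3], [v_0,v_2,v_3], [v_1,v_2,v_3]

so the chain groups are C_0 ≅ Z^4, C_1 ≅ Z^6, C_2 ≅ Z^4.

Boundary ∂_1: C_1 → C_0 sends each edge [p,q] (with p < q) to q − p. For instance
  ∂[v_0,v_3] = [v_3] − [v_0].
As a 4×6 matrix over Z this has rank 3, with invariant factors (1,1,1).

Boundary ∂_2: C_2 → C_1 acts by ∂[p,q,r] = [q,r] − [p,r] + [p,q]. For instance
  ∂[v_0,v_1,v_3] = [v_1,v_3] − [v_0,v_3] + [v_0,v_1],
  ∂[v_1,v_2,v_3] = [v_2,v_3] − [v_1,v_3] + [v_1,v_2].
As a 6×4 matrix over Z this has rank 3, with invariant factors (1,1,1).

Now H_k = ker ∂_k / im ∂_{k+1}, so:

  H_1: rank ker ∂_1 − rank ∂_2 = (6 − 3) − 3 = 0, and the invariant factors of ∂_2 are all 1, so H_1 ≅ 0.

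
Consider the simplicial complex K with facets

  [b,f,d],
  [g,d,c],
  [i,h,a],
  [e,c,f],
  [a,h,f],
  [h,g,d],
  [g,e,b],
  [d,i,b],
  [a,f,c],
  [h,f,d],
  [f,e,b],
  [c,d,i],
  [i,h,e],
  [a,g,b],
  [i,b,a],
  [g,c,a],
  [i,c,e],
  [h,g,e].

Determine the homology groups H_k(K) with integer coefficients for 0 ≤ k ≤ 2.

H_0 ≅ Z,  H_1 ≅ Z^2,  H_2 ≅ Z.

K has 9 vertices, 27 edges, 18 triangles.
rank ∂_0 = 0, rank ∂_1 = 8 ⇒ b_0 = 9 − 0 − 8 = 1; all invariant factors of ∂_1 are 1 so no torsion. So H_0 ≅ Z.
rank ∂_1 = 8, rank ∂_2 = 17 ⇒ b_1 = 27 − 8 − 17 = 2; all invariant factors of ∂_2 are 1 so no torsion. So H_1 ≅ Z^2.
rank ∂_2 = 17, rank ∂_3 = 0 ⇒ b_2 = 18 − 17 − 0 = 1. So H_2 ≅ Z.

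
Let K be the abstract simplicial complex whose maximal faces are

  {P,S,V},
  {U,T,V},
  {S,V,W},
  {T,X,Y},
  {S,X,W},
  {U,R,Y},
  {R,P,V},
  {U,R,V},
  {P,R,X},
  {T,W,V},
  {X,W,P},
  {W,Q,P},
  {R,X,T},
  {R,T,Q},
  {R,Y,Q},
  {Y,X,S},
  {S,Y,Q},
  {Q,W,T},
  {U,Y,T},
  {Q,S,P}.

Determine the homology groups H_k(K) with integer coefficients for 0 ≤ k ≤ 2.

K has 10 vertices, 30 edges, 20 triangles.
rank ∂_0 = 0, rank ∂_1 = 9 ⇒ b_0 = 10 − 0 − 9 = 1; all invariant factors of ∂_1 are 1 so no torsion. So H_0 ≅ Z.
rank ∂_1 = 9, rank ∂_2 = 20 ⇒ b_1 = 30 − 9 − 20 = 1; ∂_2 has invariant factor(s) [2] giving torsion. So H_1 ≅ Z ⊕ Z/2.
rank ∂_2 = 20, rank ∂_3 = 0 ⇒ b_2 = 20 − 20 − 0 = 0. So H_2 ≅ 0.

H_0 ≅ Z,  H_1 ≅ Z ⊕ Z/2,  H_2 = 0.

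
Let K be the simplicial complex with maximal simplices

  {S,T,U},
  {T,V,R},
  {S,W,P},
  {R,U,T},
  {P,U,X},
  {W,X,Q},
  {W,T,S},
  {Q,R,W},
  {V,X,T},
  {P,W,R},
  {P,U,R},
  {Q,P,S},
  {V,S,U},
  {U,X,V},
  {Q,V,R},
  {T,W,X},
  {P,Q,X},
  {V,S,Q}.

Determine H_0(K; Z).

H_0 ≅ Z.

Take the total order P < Q < R < S < T < U < V < W < X on the vertex set. Then K (dimension 2) consists of the simplices:

  0-simplices (9): P, Q, R, S, T, U, V, W, X
  1-simplices (27): PQ, PR, PS, PU, PW, PX, QR, QS, QV, QW, QX, RT, RU, RV, RW, ST, SU, SV, SW, TU, TV, TW, TX, UV, UX, VX, WX
  2-simplices (18): PQS, PQX, PRU, PRW, PSW, PUX, QRV, QRW, QSV, QWX, RTU, RTV, STU, STW, SUV, TVX, TWX, UVX

Hence C_0 ≅ Z^9, C_1 ≅ Z^27, C_2 ≅ Z^18.

∂_1: C_1 → C_0 maps an edge to its endpoints' difference, ∂[p,q] = q − p.
As a 9×27 matrix over Z this has rank 8, with invariant factors (1,1,1,1,1,1,1,1).

Boundary ∂_2: C_2 → C_1 maps a triangle to the signed sum of its edges. For instance
  ∂STW = TW − SW + ST,
  ∂PQS = QS − PS + PQ.
The 27×18 boundary matrix has rank 18 and Smith normal form diag(1,1,1,1,1,1,1,1,1,1,1,1,1,1,1,1,1,2).

From H_k ≅ ker(∂_k) / im(∂_{k+1}) we obtain:

  H_0: rank C_0 − rank ∂_1 = 9 − 8 = 1, and the invariant factors of ∂_1 are all 1, so H_0 ≅ Z.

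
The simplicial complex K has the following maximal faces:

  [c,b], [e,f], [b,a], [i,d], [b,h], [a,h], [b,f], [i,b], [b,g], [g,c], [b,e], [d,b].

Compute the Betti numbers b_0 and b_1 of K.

We work with the vertex ordering a < b < c < d < e < f < g < h < i. The simplices of K, each written with vertices in increasing order, are:

  0-simplices (9): a, b, c, d, e, f, g, h, i
  1-simplices (12): ab, ah, bc, bd, be, bf, bg, bh, bi, cg, di, ef

giving chain groups C_0 ≅ Z^9, C_1 ≅ Z^12.

Boundary ∂_1: C_1 → C_0 sends each edge [p,q] (with p < q) to q − p. For instance
  ∂bc = c − b.
The resulting 9×12 matrix has rank 8, and its Smith normal form has invariant factors (1,1,1,1,1,1,1,1).

From H_k ≅ ker(∂_k) / im(∂_{k+1}) we obtain:

  H_0: rank C_0 − rank ∂_1 = 9 − 8 = 1, and the invariant factors of ∂_1 are all 1, so H_0 ≅ Z.
  H_1: rank ker ∂_1 − rank ∂_2 = (12 − 8) − 0 = 4, and there is no ∂_2, so H_1 ≅ Z^4.

As a check, the Euler characteristic is 9 − 12 = -3, which agrees with 1 − 4 = -3.

Hence the Betti numbers are b_0 = 1, b_1 = 4.

b_0 = 1, b_1 = 4.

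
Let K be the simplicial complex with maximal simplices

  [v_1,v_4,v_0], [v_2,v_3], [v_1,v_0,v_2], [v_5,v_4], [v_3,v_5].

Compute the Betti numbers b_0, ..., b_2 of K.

K has 6 vertices, 8 edges, 2 triangles.
rank ∂_0 = 0, rank ∂_1 = 5 ⇒ b_0 = 6 − 0 − 5 = 1; all invariant factors of ∂_1 are 1 so no torsion. So H_0 = Z.
rank ∂_1 = 5, rank ∂_2 = 2 ⇒ b_1 = 8 − 5 − 2 = 1; all invariant factors of ∂_2 are 1 so no torsion. So H_1 = Z.
rank ∂_2 = 2, rank ∂_3 = 0 ⇒ b_2 = 2 − 2 − 0 = 0. So H_2 = 0.

b_0 = 1, b_1 = 1, b_2 = 0.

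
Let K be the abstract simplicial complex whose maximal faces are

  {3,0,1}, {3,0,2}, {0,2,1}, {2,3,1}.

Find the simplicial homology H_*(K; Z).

Take the total order 0 < 1 < 2 < 3 on the vertex set. Then K (dimension 2) consists of the simplices:

  0-simplices (4): [0], [1], [2], [3]
  1-simplices (6): [0,1], [0,2], [0,3], [1,2], [1,3], [2,3]
  2-simplices (4): [0,1,2], [0,1,3], [0,2,3], [1,2,3]

giving chain groups C_0 ≅ Z^4, C_1 ≅ Z^6, C_2 ≅ Z^4.

∂_1: C_1 → C_0 is given by ∂[p,q] = [q] − [p]. For instance
  ∂[2,3] = [3] − [2].
The resulting 4×6 matrix has rank 3, and its Smith normal form has invariant factors (1,1,1).

∂_2: C_2 → C_1 sends each 2-simplex [p,q,r] to [q,r] − [p,r] + [p,q]. For instance
  ∂[1,2,3] = [2,3] − [1,3] + [1,2],
  ∂[0,1,3] = [1,3] − [0,3] + [0,1].
As a 6×4 matrix over Z this has rank 3, with invariant factors (1,1,1).

From H_k ≅ ker(∂_k) / im(∂_{k+1}) we obtain:

  H_0: rank C_0 − rank ∂_1 = 4 − 3 = 1, and the invariant factors of ∂_1 are all 1, so H_0 ≅ Z.
  H_1: rank ker ∂_1 − rank ∂_2 = (6 − 3) − 3 = 0, and the invariant factors of ∂_2 are all 1, so H_1 ≅ 0.
  H_2: rank ker ∂_2 − rank ∂_3 = (4 − 3) − 0 = 1, and there is no ∂_3, so H_2 ≅ Z.

H_0 ≅ Z,  H_1 = 0,  H_2 ≅ Z.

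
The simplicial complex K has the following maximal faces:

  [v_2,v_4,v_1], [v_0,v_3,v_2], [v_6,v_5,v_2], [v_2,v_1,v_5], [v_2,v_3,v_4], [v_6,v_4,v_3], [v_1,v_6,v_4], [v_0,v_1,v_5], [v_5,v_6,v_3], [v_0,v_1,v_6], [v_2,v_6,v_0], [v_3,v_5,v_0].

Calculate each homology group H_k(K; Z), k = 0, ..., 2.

H_0 ≅ Z,  H_1 ≅ Z/2,  H_2 = 0.

Take the total order v_0 < v_1 < v_2 < v_3 < v_4 < v_5 < v_6 on the vertex set. Then K (dimension 2) consists of the simplices:

  0-simplices (7): [v_0], [v_1], [v_2], [v_3], [v_4], [v_5], [v_6]
  1-simplices (18): (18 of them)
  2-simplices (12): (12 of them)

so the chain groups are C_0 ≅ Z^7, C_1 ≅ Z^18, C_2 ≅ Z^12.

∂_1: C_1 → C_0 sends each edge [p,q] (with p < q) to q − p. For instance
  ∂[v_0,v_5] = [v_5] − [v_0].
As a 7×18 matrix over Z this has rank 6, with invariant factors (1,1,1,1,1,1).

The boundary map ∂_2: C_2 → C_1 maps a triangle to the signed sum of its edges. For instance
  ∂[v_3,v_5,v_6] = [v_5,v_6] − [v_3,v_6] + [v_3,v_5],
  ∂[v_1,v_2,v_4] = [v_2,v_4] − [v_1,v_4] + [v_1,v_2].
This gives a 18×12 integer matrix of rank 12; reducing to Smith normal form yields diagonal entries (1,1,1,1,1,1,1,1,1,1,1,2).

Reading off H_k = ker ∂_k / im ∂_{k+1}:

  H_0: rank C_0 − rank ∂_1 = 7 − 6 = 1, and the invariant factors of ∂_1 are all 1, so H_0 = Z.
  H_1: rank ker ∂_1 − rank ∂_2 = (18 − 6) − 12 = 0, and ∂_2 has invariant factor 2 > 1, so H_1 = Z/2.
  H_2: rank ker ∂_2 − rank ∂_3 = (12 − 12) − 0 = 0, and there is no ∂_3, so H_2 = 0.

As a check, the Euler characteristic is 7 − 18 + 12 = 1, which agrees with 1 − 0 + 0 = 1.
(K is a triangulation of the real projective plane RP^2.)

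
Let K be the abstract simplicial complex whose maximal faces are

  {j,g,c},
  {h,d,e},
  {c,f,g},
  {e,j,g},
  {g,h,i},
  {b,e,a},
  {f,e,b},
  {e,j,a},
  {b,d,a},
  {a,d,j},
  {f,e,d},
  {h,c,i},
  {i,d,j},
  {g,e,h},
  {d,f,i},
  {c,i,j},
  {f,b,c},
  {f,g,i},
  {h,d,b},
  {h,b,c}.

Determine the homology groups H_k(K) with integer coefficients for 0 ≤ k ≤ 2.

H_0 = Z,  H_1 = Z ⊕ Z_2,  H_2 = 0.

Order the vertices as a < b < c < d < e < f < g < h < i < j. Listing each simplex with vertices in this order, K has dimension 2 with simplices:

  0-simplices (10): a, b, c, d, e, f, g, h, i, j
  1-simplices (30): ab, ad, ae, aj, bc, bd, be, bf, bh, cf, cg, ch, ci, cj, de, df, dh, di, dj, ef, eg, eh, ej, fg, fi, gh, gi, gj, hi, ij
  2-simplices (20): abd, abe, adj, aej, bcf, bch, bdh, bef, cfg, cgj, chi, cij, def, deh, dfi, dij, egh, egj, fgi, ghi

giving chain groups C_0 ≅ Z^10, C_1 ≅ Z^30, C_2 ≅ Z^20.

Boundary ∂_1: C_1 → C_0 is given by ∂[p,q] = [q] − [p].
As a 10×30 matrix over Z this has rank 9, with invariant factors (1,1,1,1,1,1,1,1,1).

Boundary ∂_2: C_2 → C_1 maps a triangle to the signed sum of its edges. For instance
  ∂cij = ij − cj + ci,
  ∂aej = ej − aj + ae.
The resulting 30×20 matrix has rank 20, and its Smith normal form has invariant factors (1,1,1,1,1,1,1,1,1,1,1,1,1,1,1,1,1,1,1,2).

Reading off H_k = ker ∂_k / im ∂_{k+1}:

  H_0: rank C_0 − rank ∂_1 = 10 − 9 = 1, and the invariant factors of ∂_1 are all 1, so H_0 ≅ Z.
  H_1: rank ker ∂_1 − rank ∂_2 = (30 − 9) − 20 = 1, and ∂_2 has invariant factor 2 > 1, so H_1 ≅ Z ⊕ Z_2.
  H_2: rank ker ∂_2 − rank ∂_3 = (20 − 20) − 0 = 0, and there is no ∂_3, so H_2 ≅ 0.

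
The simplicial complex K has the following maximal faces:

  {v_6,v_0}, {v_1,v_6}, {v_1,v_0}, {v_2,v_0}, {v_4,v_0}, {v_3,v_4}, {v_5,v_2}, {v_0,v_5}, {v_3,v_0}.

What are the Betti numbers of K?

b_0 = 1, b_1 = 3.

K has 7 vertices, 9 edges.
rank ∂_0 = 0, rank ∂_1 = 6 ⇒ b_0 = 7 − 0 − 6 = 1; all invariant factors of ∂_1 are 1 so no torsion. So H_0 = Z.
rank ∂_1 = 6, rank ∂_2 = 0 ⇒ b_1 = 9 − 6 − 0 = 3. So H_1 = Z^3.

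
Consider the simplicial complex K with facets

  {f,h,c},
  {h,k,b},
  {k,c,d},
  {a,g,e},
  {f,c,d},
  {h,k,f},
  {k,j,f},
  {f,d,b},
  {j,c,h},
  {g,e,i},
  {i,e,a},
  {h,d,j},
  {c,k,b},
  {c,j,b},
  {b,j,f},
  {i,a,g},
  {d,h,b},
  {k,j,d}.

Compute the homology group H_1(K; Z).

H_1 = Z^2.

We work with the vertex ordering a < b < c < d < e < f < g < h < i < j < k. The simplices of K, each written with vertices in increasing order, are:

  0-simplices (11): a, b, c, d, e, f, g, h, i, j, k
  1-simplices (27): ae, ag, ai, bc, bd, bf, bh, bj, bk, cd, cf, ch, cj, ck, df, dh, dj, dk, eg, ei, fh, fj, fk, gi, hj, hk, jk
  2-simplices (18): aeg, aei, agi, bcj, bck, bdf, bdh, bfj, bhk, cdf, cdk, cfh, chj, dhj, djk, egi, fhk, fjk

giving chain groups C_0 ≅ Z^11, C_1 ≅ Z^27, C_2 ≅ Z^18.

Boundary ∂_1: C_1 → C_0 maps an edge to its endpoints' difference, ∂[p,q] = q − p. For instance
  ∂bh = h − b.
As a 11×27 matrix over Z this has rank 9, with invariant factors (1,1,1,1,1,1,1,1,1).

∂_2: C_2 → C_1 maps a triangle to the signed sum of its edges. For instance
  ∂fhk = hk − fk + fh,
  ∂cfh = fh − ch + cf.
This gives a 27×18 integer matrix of rank 16; reducing to Smith normal form yields diagonal entries (1,1,1,1,1,1,1,1,1,1,1,1,1,1,1,1).

Now H_k = ker ∂_k / im ∂_{k+1}, so:

  H_1: rank ker ∂_1 − rank ∂_2 = (27 − 9) − 16 = 2, and the invariant factors of ∂_2 are all 1, so H_1 ≅ Z^2.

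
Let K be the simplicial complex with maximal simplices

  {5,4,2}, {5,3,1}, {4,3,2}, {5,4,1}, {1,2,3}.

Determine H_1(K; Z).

K has 5 vertices, 10 edges, 5 triangles.
rank ∂_1 = 4, rank ∂_2 = 5 ⇒ b_1 = 10 − 4 − 5 = 1; all invariant factors of ∂_2 are 1 so no torsion. So H_1 ≅ Z.

H_1 ≅ Z.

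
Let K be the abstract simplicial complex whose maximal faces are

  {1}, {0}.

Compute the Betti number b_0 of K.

b_0 = 2.

Order the vertices as 0 < 1. Listing each simplex with vertices in this order, K has dimension 0 with simplices:

  0-simplices (2): [0], [1]

Hence C_0 ≅ Z^2.

Computing H_k = (kernel of ∂_k) / (image of ∂_{k+1}):

  H_0: rank C_0 − rank ∂_1 = 2 − 0 = 2, and there is no ∂_1, so H_0 ≅ Z^2.

Hence the Betti numbers are b_0 = 2.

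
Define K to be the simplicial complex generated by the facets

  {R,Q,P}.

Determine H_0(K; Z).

Fix the vertex order P < Q < R and write every simplex with vertices in increasing order. Then dim K = 2 and the simplices of K are:

  0-simplices (3): P, Q, R
  1-simplices (3): PQ, PR, QR
  2-simplices (1): PQR

giving chain groups C_0 ≅ Z^3, C_1 ≅ Z^3, C_2 ≅ Z^1.

Boundary ∂_1: C_1 → C_0 is given by ∂[p,q] = [q] − [p]. For instance
  ∂PR = R − P.
The 3×3 boundary matrix has rank 2 and Smith normal form diag(1,1).

∂_2: C_2 → C_1 sends each 2-simplex [p,q,r] to [q,r] − [p,r] + [p,q]. For instance
  ∂PQR = QR − PR + PQ.
As a 3×1 matrix over Z this has rank 1, with invariant factors (1).

Reading off H_k = ker ∂_k / im ∂_{k+1}:

  H_0: rank C_0 − rank ∂_1 = 3 − 2 = 1, and the invariant factors of ∂_1 are all 1, so H_0 ≅ Z.

(K is a triangulation of the 2-simplex.)

H_0 ≅ Z.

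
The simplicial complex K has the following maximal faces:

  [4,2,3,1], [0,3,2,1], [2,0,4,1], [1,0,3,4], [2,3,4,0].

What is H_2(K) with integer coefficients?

H_2 = 0.

Fix the vertex order 0 < 1 < 2 < 3 < 4 and write every simplex with vertices in increasing order. Then dim K = 3 and the simplices of K are:

  0-simplices (5): [0], [1], [2], [3], [4]
  1-simplices (10): [0,1], [0,2], [0,3], [0,4], [1,2], [1,3], [1,4], [2,3], [2,4], [3,4]
  2-simplices (10): [0,1,2], [0,1,3], [0,1,4], [0,2,3], [0,2,4], [0,3,4], [1,2,3], [1,2,4], [1,3,4], [2,3,4]
  3-simplices (5): [0,1,2,3], [0,1,2,4], [0,1,3,4], [0,2,3,4], [1,2,3,4]

Hence C_0 ≅ Z^5, C_1 ≅ Z^10, C_2 ≅ Z^10, C_3 ≅ Z^5.

Boundary ∂_1: C_1 → C_0 is given by ∂[p,q] = [q] − [p].
The 5×10 boundary matrix has rank 4 and Smith normal form diag(1,1,1,1).

The boundary map ∂_2: C_2 → C_1 maps a triangle to the signed sum of its edges. For instance
  ∂[1,3,4] = [3,4] − [1,4] + [1,3],
  ∂[1,2,4] = [2,4] − [1,4] + [1,2].
This gives a 10×10 integer matrix of rank 6; reducing to Smith normal form yields diagonal entries (1,1,1,1,1,1).

The boundary map ∂_3: C_3 → C_2 sends each 3-simplex σ to the alternating sum Σ_i (−1)^i (σ with its i-th vertex removed). For instance
  ∂[0,1,2,4] = [1,2,4] − [0,2,4] + [0,1,4] − [0,1,2],
  ∂[0,2,3,4] = [2,3,4] − [0,3,4] + [0,2,4] − [0,2,3].
The 10×5 boundary matrix has rank 4 and Smith normal form diag(1,1,1,1).

Reading off H_k = ker ∂_k / im ∂_{k+1}:

  H_2: rank ker ∂_2 − rank ∂_3 = (10 − 6) − 4 = 0, and the invariant factors of ∂_3 are all 1, so H_2 = 0.

(K is a triangulation of the 3-sphere S^3.)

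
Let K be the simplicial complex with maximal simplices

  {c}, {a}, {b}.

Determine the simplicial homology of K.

Take the total order a < b < c on the vertex set. Then K (dimension 0) consists of the simplices:

  0-simplices (3): a, b, c

Hence C_0 ≅ Z^3.

From H_k ≅ ker(∂_k) / im(∂_{k+1}) we obtain:

  H_0: rank C_0 − rank ∂_1 = 3 − 0 = 3, and there is no ∂_1, so H_0 = Z^3.

H_0 ≅ Z^3.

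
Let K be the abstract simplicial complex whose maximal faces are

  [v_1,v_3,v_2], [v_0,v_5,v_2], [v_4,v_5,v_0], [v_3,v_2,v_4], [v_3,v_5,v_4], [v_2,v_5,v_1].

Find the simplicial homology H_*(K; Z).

Fix the vertex order v_0 < v_1 < v_2 < v_3 < v_4 < v_5 and write every simplex with vertices in increasing order. Then dim K = 2 and the simplices of K are:

  0-simplices (6): [v_0], [v_1], [v_2], [v_3], [v_4], [v_5]
  1-simplices (12): [v_0,v_2], [v_0,v_4], [v_0,v_5], [v_1,v_2], [v_1,v_3], [v_1,v_5], [v_2,v_3], [v_2,v_4], [v_2,v_5], [v_3,v_4], [v_3,v_5], [v_4,v_5]
  2-simplices (6): [v_0,v_2,v_5], [v_0,v_4,v_5], [v_1,v_2,v_3], [v_1,v_2,v_5], [v_2,v_3,v_4], [v_3,v_4,v_5]

so the chain groups are C_0 ≅ Z^6, C_1 ≅ Z^12, C_2 ≅ Z^6.

The boundary map ∂_1: C_1 → C_0 maps an edge to its endpoints' difference, ∂[p,q] = q − p.
As a 6×12 matrix over Z this has rank 5, with invariant factors (1,1,1,1,1).

∂_2: C_2 → C_1 sends each 2-simplex [p,q,r] to [q,r] − [p,r] + [p,q]. For instance
  ∂[v_0,v_4,v_5] = [v_4,v_5] − [v_0,v_5] + [v_0,v_4],
  ∂[v_1,v_2,v_3] = [v_2,v_3] − [v_1,v_3] + [v_1,v_2].
As a 12×6 matrix over Z this has rank 6, with invariant factors (1,1,1,1,1,1).

From H_k ≅ ker(∂_k) / im(∂_{k+1}) we obtain:

  H_0: rank C_0 − rank ∂_1 = 6 − 5 = 1, and the invariant factors of ∂_1 are all 1, so H_0 ≅ Z.
  H_1: rank ker ∂_1 − rank ∂_2 = (12 − 5) − 6 = 1, and the invariant factors of ∂_2 are all 1, so H_1 ≅ Z.
  H_2: rank ker ∂_2 − rank ∂_3 = (6 − 6) − 0 = 0, and there is no ∂_3, so H_2 ≅ 0.

As a check, the Euler characteristic is 6 − 12 + 6 = 0, which agrees with 1 − 1 + 0 = 0.

H_0 = Z,  H_1 = Z,  H_2 = 0.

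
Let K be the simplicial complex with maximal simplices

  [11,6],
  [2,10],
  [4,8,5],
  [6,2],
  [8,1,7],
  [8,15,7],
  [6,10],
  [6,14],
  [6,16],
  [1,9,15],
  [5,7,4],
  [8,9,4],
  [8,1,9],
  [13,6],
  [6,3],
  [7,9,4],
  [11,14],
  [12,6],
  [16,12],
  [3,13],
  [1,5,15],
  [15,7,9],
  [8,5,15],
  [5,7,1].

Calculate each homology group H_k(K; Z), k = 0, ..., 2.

H_0 ≅ Z^2,  H_1 ≅ Z^4 ⊕ Z_2,  H_2 = 0.

Order the vertices as 1 < 2 < 3 < 4 < 5 < 6 < 7 < 8 < 9 < 10 < 11 < 12 < 13 < 14 < 15 < 16. Listing each simplex with vertices in this order, K has dimension 2 with simplices:

  0-simplices (16): [1], [2], [3], [4], [5], [6], [7], [8], [9], [10], [11], [12], [13], [14], [15], [16]
  1-simplices (30): (30 of them)
  2-simplices (12): [1,5,7], [1,5,15], [1,7,8], [1,8,9], [1,9,15], [4,5,7], [4,5,8], [4,7,9], [4,8,9], [5,8,15], [7,8,15], [7,9,15]

giving chain groups C_0 ≅ Z^16, C_1 ≅ Z^30, C_2 ≅ Z^12.

∂_1: C_1 → C_0 maps an edge to its endpoints' difference, ∂[p,q] = q − p. For instance
  ∂[4,9] = [9] − [4].
The resulting 16×30 matrix has rank 14, and its Smith normal form has invariant factors (1,1,1,1,1,1,1,1,1,1,1,1,1,1).

Boundary ∂_2: C_2 → C_1 sends each 2-simplex [p,q,r] to [q,r] − [p,r] + [p,q]. For instance
  ∂[4,5,7] = [5,7] − [4,7] + [4,5],
  ∂[7,8,15] = [8,15] − [7,15] + [7,8].
The resulting 30×12 matrix has rank 12, and its Smith normal form has invariant factors (1,1,1,1,1,1,1,1,1,1,1,2).

Now H_k = ker ∂_k / im ∂_{k+1}, so:

  H_0: rank C_0 − rank ∂_1 = 16 − 14 = 2, and the invariant factors of ∂_1 are all 1, so H_0 = Z^2.
  H_1: rank ker ∂_1 − rank ∂_2 = (30 − 14) − 12 = 4, and ∂_2 has invariant factor 2 > 1, so H_1 = Z^4 ⊕ Z_2.
  H_2: rank ker ∂_2 − rank ∂_3 = (12 − 12) − 0 = 0, and there is no ∂_3, so H_2 = 0.

As a check, the Euler characteristic is 16 − 30 + 12 = -2, which agrees with 2 − 4 + 0 = -2.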